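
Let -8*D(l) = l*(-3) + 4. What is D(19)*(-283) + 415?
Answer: -11679/8 ≈ -1459.9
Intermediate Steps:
D(l) = -½ + 3*l/8 (D(l) = -(l*(-3) + 4)/8 = -(-3*l + 4)/8 = -(4 - 3*l)/8 = -½ + 3*l/8)
D(19)*(-283) + 415 = (-½ + (3/8)*19)*(-283) + 415 = (-½ + 57/8)*(-283) + 415 = (53/8)*(-283) + 415 = -14999/8 + 415 = -11679/8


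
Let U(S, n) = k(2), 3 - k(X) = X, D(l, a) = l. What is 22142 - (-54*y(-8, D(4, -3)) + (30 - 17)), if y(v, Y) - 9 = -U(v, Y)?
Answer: 22561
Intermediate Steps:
k(X) = 3 - X
U(S, n) = 1 (U(S, n) = 3 - 1*2 = 3 - 2 = 1)
y(v, Y) = 8 (y(v, Y) = 9 - 1*1 = 9 - 1 = 8)
22142 - (-54*y(-8, D(4, -3)) + (30 - 17)) = 22142 - (-54*8 + (30 - 17)) = 22142 - (-432 + 13) = 22142 - 1*(-419) = 22142 + 419 = 22561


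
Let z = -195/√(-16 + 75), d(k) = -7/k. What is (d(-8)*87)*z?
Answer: -118755*√59/472 ≈ -1932.6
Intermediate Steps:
z = -195*√59/59 ≈ -25.387
(d(-8)*87)*z = (-7/(-8)*87)*(-195*√59/59) = (-7*(-⅛)*87)*(-195*√59/59) = ((7/8)*87)*(-195*√59/59) = 609*(-195*√59/59)/8 = -118755*√59/472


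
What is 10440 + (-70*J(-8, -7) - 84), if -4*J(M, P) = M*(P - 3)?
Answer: 11756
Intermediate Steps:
J(M, P) = -M*(-3 + P)/4 (J(M, P) = -M*(P - 3)/4 = -M*(-3 + P)/4)
10440 + (-70*J(-8, -7) - 84) = 10440 + (-35*(-8)*(3 - 1*(-7))/2 - 84) = 10440 + (-35*(-8)*(3 + 7)/2 - 84) = 10440 + (-35*(-8)*10/2 - 84) = 10440 + (-70*(-20) - 84) = 10440 + (1400 - 84) = 10440 + 1316 = 11756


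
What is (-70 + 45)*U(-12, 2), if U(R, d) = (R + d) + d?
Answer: 200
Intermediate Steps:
U(R, d) = R + 2*d
(-70 + 45)*U(-12, 2) = (-70 + 45)*(-12 + 2*2) = -25*(-12 + 4) = -25*(-8) = 200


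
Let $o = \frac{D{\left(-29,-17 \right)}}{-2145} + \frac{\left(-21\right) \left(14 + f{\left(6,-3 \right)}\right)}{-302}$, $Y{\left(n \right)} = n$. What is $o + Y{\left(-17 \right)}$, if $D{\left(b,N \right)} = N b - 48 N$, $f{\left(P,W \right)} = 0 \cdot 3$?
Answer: $- \frac{489869}{29445} \approx -16.637$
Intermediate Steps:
$f{\left(P,W \right)} = 0$
$D{\left(b,N \right)} = - 48 N + N b$
$o = \frac{10696}{29445}$ ($o = \frac{\left(-17\right) \left(-48 - 29\right)}{-2145} + \frac{\left(-21\right) \left(14 + 0\right)}{-302} = \left(-17\right) \left(-77\right) \left(- \frac{1}{2145}\right) + \left(-21\right) 14 \left(- \frac{1}{302}\right) = 1309 \left(- \frac{1}{2145}\right) - - \frac{147}{151} = - \frac{119}{195} + \frac{147}{151} = \frac{10696}{29445} \approx 0.36325$)
$o + Y{\left(-17 \right)} = \frac{10696}{29445} - 17 = - \frac{489869}{29445}$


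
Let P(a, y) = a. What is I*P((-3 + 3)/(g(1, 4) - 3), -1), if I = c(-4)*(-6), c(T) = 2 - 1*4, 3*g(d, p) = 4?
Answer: 0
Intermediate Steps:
g(d, p) = 4/3 (g(d, p) = (⅓)*4 = 4/3)
c(T) = -2 (c(T) = 2 - 4 = -2)
I = 12 (I = -2*(-6) = 12)
I*P((-3 + 3)/(g(1, 4) - 3), -1) = 12*((-3 + 3)/(4/3 - 3)) = 12*(0/(-5/3)) = 12*(0*(-⅗)) = 12*0 = 0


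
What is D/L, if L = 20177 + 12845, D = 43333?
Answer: 43333/33022 ≈ 1.3122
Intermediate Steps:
L = 33022
D/L = 43333/33022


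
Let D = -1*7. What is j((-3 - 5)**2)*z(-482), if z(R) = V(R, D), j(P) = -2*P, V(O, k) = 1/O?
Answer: 64/241 ≈ 0.26556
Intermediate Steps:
D = -7
z(R) = 1/R
j((-3 - 5)**2)*z(-482) = -2*(-3 - 5)**2/(-482) = -2*(-8)**2*(-1/482) = -2*64*(-1/482) = -128*(-1/482) = 64/241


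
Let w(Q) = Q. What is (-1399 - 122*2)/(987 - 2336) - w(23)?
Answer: -29384/1349 ≈ -21.782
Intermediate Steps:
(-1399 - 122*2)/(987 - 2336) - w(23) = (-1399 - 122*2)/(987 - 2336) - 1*23 = (-1399 - 244)/(-1349) - 23 = -1643*(-1/1349) - 23 = 1643/1349 - 23 = -29384/1349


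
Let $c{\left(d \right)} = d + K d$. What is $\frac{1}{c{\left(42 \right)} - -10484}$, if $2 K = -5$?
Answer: $\frac{1}{10421} \approx 9.596 \cdot 10^{-5}$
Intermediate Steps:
$K = - \frac{5}{2}$ ($K = \frac{1}{2} \left(-5\right) = - \frac{5}{2} \approx -2.5$)
$c{\left(d \right)} = - \frac{3 d}{2}$ ($c{\left(d \right)} = d - \frac{5 d}{2} = - \frac{3 d}{2}$)
$\frac{1}{c{\left(42 \right)} - -10484} = \frac{1}{\left(- \frac{3}{2}\right) 42 - -10484} = \frac{1}{-63 + \left(-7799 + 18283\right)} = \frac{1}{-63 + 10484} = \frac{1}{10421}$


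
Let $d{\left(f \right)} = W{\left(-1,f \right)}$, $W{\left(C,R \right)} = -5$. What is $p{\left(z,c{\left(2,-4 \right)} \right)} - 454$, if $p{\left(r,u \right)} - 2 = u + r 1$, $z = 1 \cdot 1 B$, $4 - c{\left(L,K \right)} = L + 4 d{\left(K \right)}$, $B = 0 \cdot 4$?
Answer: $-430$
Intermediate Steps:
$B = 0$
$d{\left(f \right)} = -5$
$c{\left(L,K \right)} = 24 - L$ ($c{\left(L,K \right)} = 4 - \left(L + 4 \left(-5\right)\right) = 4 - \left(L - 20\right) = 4 - \left(-20 + L\right) = 24 - L$)
$z = 0$ ($z = 1 \cdot 1 \cdot 0 = 1 \cdot 0 = 0$)
$p{\left(r,u \right)} = 2 + r + u$ ($p{\left(r,u \right)} = 2 + \left(u + r 1\right) = 2 + \left(u + r\right) = 2 + \left(r + u\right) = 2 + r + u$)
$p{\left(z,c{\left(2,-4 \right)} \right)} - 454 = \left(2 + 0 + \left(24 - 2\right)\right) - 454 = \left(2 + 0 + 22\right) - 454 = 24 - 454 = -430$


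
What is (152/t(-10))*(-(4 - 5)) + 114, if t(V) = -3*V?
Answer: 1786/15 ≈ 119.07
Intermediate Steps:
(152/t(-10))*(-(4 - 5)) + 114 = (152/((-3*(-10))))*(-(4 - 5)) + 114 = (152/30)*(-1*(-1)) + 114 = (152*(1/30))*1 + 114 = (76/15)*1 + 114 = 76/15 + 114 = 1786/15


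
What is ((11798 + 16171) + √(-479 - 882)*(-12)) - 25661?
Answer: 2308 - 12*I*√1361 ≈ 2308.0 - 442.7*I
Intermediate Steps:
((11798 + 16171) + √(-479 - 882)*(-12)) - 25661 = (27969 + √(-1361)*(-12)) - 25661 = (27969 + (I*√1361)*(-12)) - 25661 = (27969 - 12*I*√1361) - 25661 = 2308 - 12*I*√1361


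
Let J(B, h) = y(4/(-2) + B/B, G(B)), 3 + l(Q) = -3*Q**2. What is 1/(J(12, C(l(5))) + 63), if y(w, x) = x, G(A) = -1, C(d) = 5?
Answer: 1/62 ≈ 0.016129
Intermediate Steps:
l(Q) = -3 - 3*Q**2
J(B, h) = -1
1/(J(12, C(l(5))) + 63) = 1/(-1 + 63) = 1/62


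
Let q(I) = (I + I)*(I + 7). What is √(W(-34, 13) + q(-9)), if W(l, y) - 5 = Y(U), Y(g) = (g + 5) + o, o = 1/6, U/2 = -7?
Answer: √1158/6 ≈ 5.6716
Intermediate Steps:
U = -14 (U = 2*(-7) = -14)
o = ⅙ ≈ 0.16667
Y(g) = 31/6 + g (Y(g) = (g + 5) + ⅙ = (5 + g) + ⅙ = 31/6 + g)
W(l, y) = -23/6 (W(l, y) = 5 + (31/6 - 14) = 5 - 53/6 = -23/6)
q(I) = 2*I*(7 + I) (q(I) = (2*I)*(7 + I) = 2*I*(7 + I))
√(W(-34, 13) + q(-9)) = √(-23/6 + 2*(-9)*(7 - 9)) = √(-23/6 + 2*(-9)*(-2)) = √(-23/6 + 36) = √(193/6) = √1158/6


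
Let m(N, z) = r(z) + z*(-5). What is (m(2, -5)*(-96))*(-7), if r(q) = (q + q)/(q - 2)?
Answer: 17760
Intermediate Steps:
r(q) = 2*q/(-2 + q) (r(q) = (2*q)/(-2 + q) = 2*q/(-2 + q))
m(N, z) = -5*z + 2*z/(-2 + z) (m(N, z) = 2*z/(-2 + z) + z*(-5) = 2*z/(-2 + z) - 5*z = -5*z + 2*z/(-2 + z))
(m(2, -5)*(-96))*(-7) = (-5*(12 - 5*(-5))/(-2 - 5)*(-96))*(-7) = (-5*(12 + 25)/(-7)*(-96))*(-7) = (-5*(-1/7)*37*(-96))*(-7) = ((185/7)*(-96))*(-7) = -17760/7*(-7) = 17760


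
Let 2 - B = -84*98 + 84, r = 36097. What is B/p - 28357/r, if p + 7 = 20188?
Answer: -278082067/728473557 ≈ -0.38173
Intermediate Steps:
p = 20181 (p = -7 + 20188 = 20181)
B = 8150 (B = 2 - (-84*98 + 84) = 2 - (-8232 + 84) = 2 - 1*(-8148) = 2 + 8148 = 8150)
B/p - 28357/r = 8150/20181 - 28357/36097 = -278082067/728473557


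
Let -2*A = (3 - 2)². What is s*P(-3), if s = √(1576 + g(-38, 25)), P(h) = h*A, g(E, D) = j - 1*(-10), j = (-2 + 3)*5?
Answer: 3*√1591/2 ≈ 59.831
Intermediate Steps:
j = 5 (j = 1*5 = 5)
A = -½ (A = -(3 - 2)²/2 = -½*1² = -½*1 = -½ ≈ -0.50000)
g(E, D) = 15 (g(E, D) = 5 - 1*(-10) = 5 + 10 = 15)
P(h) = -h/2 (P(h) = h*(-½) = -h/2)
s = √1591 (s = √(1576 + 15) = √1591 ≈ 39.887)
s*P(-3) = √1591*(-½*(-3)) = √1591*(3/2) = 3*√1591/2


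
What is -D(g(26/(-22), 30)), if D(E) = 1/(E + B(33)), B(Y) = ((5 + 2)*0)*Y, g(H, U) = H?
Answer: 11/13 ≈ 0.84615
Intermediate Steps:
B(Y) = 0 (B(Y) = (7*0)*Y = 0*Y = 0)
D(E) = 1/E (D(E) = 1/(E + 0) = 1/E)
-D(g(26/(-22), 30)) = -1/(26/(-22)) = -1/(26*(-1/22)) = -1/(-13/11) = -1*(-11/13) = 11/13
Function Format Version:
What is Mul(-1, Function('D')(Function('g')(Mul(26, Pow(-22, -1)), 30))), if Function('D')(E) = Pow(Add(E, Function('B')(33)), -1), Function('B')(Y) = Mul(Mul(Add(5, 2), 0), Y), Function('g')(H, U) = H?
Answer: Rational(11, 13) ≈ 0.84615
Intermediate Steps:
Function('B')(Y) = 0 (Function('B')(Y) = Mul(Mul(7, 0), Y) = Mul(0, Y) = 0)
Function('D')(E) = Pow(E, -1) (Function('D')(E) = Pow(Add(E, 0), -1) = Pow(E, -1))
Mul(-1, Function('D')(Function('g')(Mul(26, Pow(-22, -1)), 30))) = Mul(-1, Pow(Mul(26, Pow(-22, -1)), -1)) = Mul(-1, Pow(Mul(26, Rational(-1, 22)), -1)) = Mul(-1, Pow(Rational(-13, 11), -1)) = Mul(-1, Rational(-11, 13)) = Rational(11, 13)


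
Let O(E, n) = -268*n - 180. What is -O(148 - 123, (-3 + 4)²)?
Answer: 448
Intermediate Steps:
O(E, n) = -180 - 268*n
-O(148 - 123, (-3 + 4)²) = -(-180 - 268*(-3 + 4)²) = -(-180 - 268*1²) = -(-180 - 268*1) = -(-180 - 268) = -1*(-448) = 448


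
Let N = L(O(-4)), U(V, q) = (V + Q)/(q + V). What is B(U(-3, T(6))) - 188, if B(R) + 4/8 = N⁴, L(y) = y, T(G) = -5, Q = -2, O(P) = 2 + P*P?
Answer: 209575/2 ≈ 1.0479e+5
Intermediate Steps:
O(P) = 2 + P²
U(V, q) = (-2 + V)/(V + q) (U(V, q) = (V - 2)/(q + V) = (-2 + V)/(V + q))
N = 18 (N = 2 + (-4)² = 2 + 16 = 18)
B(R) = 209951/2 (B(R) = -½ + 18⁴ = -½ + 104976 = 209951/2)
B(U(-3, T(6))) - 188 = 209951/2 - 188 = 209575/2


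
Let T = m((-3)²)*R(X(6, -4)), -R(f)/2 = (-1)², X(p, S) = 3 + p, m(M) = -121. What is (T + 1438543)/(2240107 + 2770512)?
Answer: 1438785/5010619 ≈ 0.28715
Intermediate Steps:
R(f) = -2 (R(f) = -2*(-1)² = -2*1 = -2)
T = 242 (T = -121*(-2) = 242)
(T + 1438543)/(2240107 + 2770512) = (242 + 1438543)/(2240107 + 2770512) = 1438785/5010619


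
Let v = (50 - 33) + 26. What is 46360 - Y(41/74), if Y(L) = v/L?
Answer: 1897578/41 ≈ 46282.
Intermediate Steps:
v = 43 (v = 17 + 26 = 43)
Y(L) = 43/L
46360 - Y(41/74) = 46360 - 43/(41/74) = 46360 - 43/(41*(1/74)) = 46360 - 43/41/74 = 46360 - 43*74/41 = 46360 - 1*3182/41 = 46360 - 3182/41 = 1897578/41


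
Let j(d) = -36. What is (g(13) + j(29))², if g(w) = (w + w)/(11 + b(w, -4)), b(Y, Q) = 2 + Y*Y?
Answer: 63001/49 ≈ 1285.7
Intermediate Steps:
b(Y, Q) = 2 + Y²
g(w) = 2*w/(13 + w²) (g(w) = (w + w)/(11 + (2 + w²)) = (2*w)/(13 + w²) = 2*w/(13 + w²))
(g(13) + j(29))² = (2*13/(13 + 13²) - 36)² = (2*13/(13 + 169) - 36)² = (2*13/182 - 36)² = (2*13*(1/182) - 36)² = (⅐ - 36)² = (-251/7)² = 63001/49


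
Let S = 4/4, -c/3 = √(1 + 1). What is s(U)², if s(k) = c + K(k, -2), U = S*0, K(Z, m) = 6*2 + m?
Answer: 118 - 60*√2 ≈ 33.147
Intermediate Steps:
K(Z, m) = 12 + m
c = -3*√2 (c = -3*√(1 + 1) = -3*√2 ≈ -4.2426)
S = 1 (S = 4*(¼) = 1)
U = 0 (U = 1*0 = 0)
s(k) = 10 - 3*√2 (s(k) = -3*√2 + (12 - 2) = -3*√2 + 10 = 10 - 3*√2)
s(U)² = (10 - 3*√2)²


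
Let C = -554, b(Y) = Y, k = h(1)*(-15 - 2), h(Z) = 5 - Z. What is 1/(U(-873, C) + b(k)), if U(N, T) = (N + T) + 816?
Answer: -1/679 ≈ -0.0014728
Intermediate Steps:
k = -68 (k = (5 - 1*1)*(-15 - 2) = (5 - 1)*(-17) = 4*(-17) = -68)
U(N, T) = 816 + N + T
1/(U(-873, C) + b(k)) = 1/((816 - 873 - 554) - 68) = 1/(-611 - 68) = 1/(-679) = -1/679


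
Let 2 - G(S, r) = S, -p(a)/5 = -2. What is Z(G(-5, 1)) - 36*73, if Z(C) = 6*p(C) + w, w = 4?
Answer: -2564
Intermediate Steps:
p(a) = 10 (p(a) = -5*(-2) = 10)
G(S, r) = 2 - S
Z(C) = 64 (Z(C) = 6*10 + 4 = 60 + 4 = 64)
Z(G(-5, 1)) - 36*73 = 64 - 36*73 = 64 - 2628 = -2564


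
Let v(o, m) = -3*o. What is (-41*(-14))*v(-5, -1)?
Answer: 8610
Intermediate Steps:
(-41*(-14))*v(-5, -1) = (-41*(-14))*(-3*(-5)) = 574*15 = 8610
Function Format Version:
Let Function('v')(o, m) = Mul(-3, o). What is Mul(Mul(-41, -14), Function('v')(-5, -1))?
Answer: 8610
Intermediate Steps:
Mul(Mul(-41, -14), Function('v')(-5, -1)) = Mul(Mul(-41, -14), Mul(-3, -5)) = Mul(574, 15) = 8610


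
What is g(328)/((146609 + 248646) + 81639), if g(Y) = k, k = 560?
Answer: 280/238447 ≈ 0.0011743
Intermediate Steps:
g(Y) = 560
g(328)/((146609 + 248646) + 81639) = 560/((146609 + 248646) + 81639) = 560/(395255 + 81639) = 560/476894 = 560*(1/476894) = 280/238447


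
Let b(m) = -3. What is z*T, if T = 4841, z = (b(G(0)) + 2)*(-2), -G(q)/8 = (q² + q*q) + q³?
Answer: 9682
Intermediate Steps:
G(q) = -16*q² - 8*q³ (G(q) = -8*((q² + q*q) + q³) = -8*((q² + q²) + q³) = -8*(2*q² + q³) = -8*(q³ + 2*q²) = -16*q² - 8*q³)
z = 2 (z = (-3 + 2)*(-2) = -1*(-2) = 2)
z*T = 2*4841 = 9682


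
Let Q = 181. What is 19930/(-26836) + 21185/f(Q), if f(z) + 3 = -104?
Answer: -285326585/1435726 ≈ -198.73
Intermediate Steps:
f(z) = -107 (f(z) = -3 - 104 = -107)
19930/(-26836) + 21185/f(Q) = 19930/(-26836) + 21185/(-107) = 19930*(-1/26836) + 21185*(-1/107) = -9965/13418 - 21185/107 = -285326585/1435726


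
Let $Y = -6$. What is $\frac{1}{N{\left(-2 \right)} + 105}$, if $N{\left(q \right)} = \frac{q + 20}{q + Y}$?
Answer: $\frac{4}{411} \approx 0.0097324$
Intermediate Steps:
$N{\left(q \right)} = \frac{20 + q}{-6 + q}$ ($N{\left(q \right)} = \frac{q + 20}{q - 6} = \frac{20 + q}{-6 + q}$)
$\frac{1}{N{\left(-2 \right)} + 105} = \frac{1}{\frac{20 - 2}{-6 - 2} + 105} = \frac{1}{\frac{1}{-8} \cdot 18 + 105} = \frac{1}{\left(- \frac{1}{8}\right) 18 + 105} = \frac{1}{- \frac{9}{4} + 105} = \frac{1}{\frac{411}{4}} = \frac{4}{411}$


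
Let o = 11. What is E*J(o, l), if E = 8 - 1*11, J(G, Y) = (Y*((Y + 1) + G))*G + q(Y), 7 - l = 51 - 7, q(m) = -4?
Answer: -30513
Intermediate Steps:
l = -37 (l = 7 - (51 - 7) = 7 - 1*44 = 7 - 44 = -37)
J(G, Y) = -4 + G*Y*(1 + G + Y) (J(G, Y) = (Y*((Y + 1) + G))*G - 4 = (Y*((1 + Y) + G))*G - 4 = (Y*(1 + G + Y))*G - 4 = G*Y*(1 + G + Y) - 4 = -4 + G*Y*(1 + G + Y))
E = -3 (E = 8 - 11 = -3)
E*J(o, l) = -3*(-4 + 11*(-37) + 11*(-37)² - 37*11²) = -3*(-4 - 407 + 11*1369 - 37*121) = -3*(-4 - 407 + 15059 - 4477) = -3*10171 = -30513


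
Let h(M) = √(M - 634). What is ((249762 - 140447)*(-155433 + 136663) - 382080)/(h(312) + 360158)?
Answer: -369562559145770/64856892643 + 1026112315*I*√322/64856892643 ≈ -5698.1 + 0.2839*I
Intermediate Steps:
h(M) = √(-634 + M)
((249762 - 140447)*(-155433 + 136663) - 382080)/(h(312) + 360158) = ((249762 - 140447)*(-155433 + 136663) - 382080)/(√(-634 + 312) + 360158) = (109315*(-18770) - 382080)/(√(-322) + 360158) = (-2051842550 - 382080)/(I*√322 + 360158) = -2052224630/(360158 + I*√322)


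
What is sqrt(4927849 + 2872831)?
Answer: 2*sqrt(1950170) ≈ 2793.0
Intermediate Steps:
sqrt(4927849 + 2872831) = sqrt(7800680) = 2*sqrt(1950170)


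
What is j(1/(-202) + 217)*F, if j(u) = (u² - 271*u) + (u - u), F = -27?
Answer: 12910703319/40804 ≈ 3.1641e+5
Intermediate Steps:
j(u) = u² - 271*u (j(u) = (u² - 271*u) + 0 = u² - 271*u)
j(1/(-202) + 217)*F = ((1/(-202) + 217)*(-271 + (1/(-202) + 217)))*(-27) = ((-1/202 + 217)*(-271 + (-1/202 + 217)))*(-27) = (43833*(-271 + 43833/202)/202)*(-27) = ((43833/202)*(-10909/202))*(-27) = -478174197/40804*(-27) = 12910703319/40804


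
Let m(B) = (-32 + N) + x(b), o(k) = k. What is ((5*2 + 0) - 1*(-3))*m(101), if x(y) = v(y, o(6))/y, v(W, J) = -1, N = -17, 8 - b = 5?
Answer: -1924/3 ≈ -641.33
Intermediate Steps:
b = 3 (b = 8 - 1*5 = 8 - 5 = 3)
x(y) = -1/y
m(B) = -148/3 (m(B) = (-32 - 17) - 1/3 = -49 - 1*⅓ = -49 - ⅓ = -148/3)
((5*2 + 0) - 1*(-3))*m(101) = ((5*2 + 0) - 1*(-3))*(-148/3) = ((10 + 0) + 3)*(-148/3) = (10 + 3)*(-148/3) = 13*(-148/3) = -1924/3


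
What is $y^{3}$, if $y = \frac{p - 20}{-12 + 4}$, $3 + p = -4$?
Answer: $\frac{19683}{512} \approx 38.443$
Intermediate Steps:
$p = -7$ ($p = -3 - 4 = -7$)
$y = \frac{27}{8}$ ($y = \frac{-7 - 20}{-12 + 4} = - \frac{27}{-8} = \left(-27\right) \left(- \frac{1}{8}\right) = \frac{27}{8} \approx 3.375$)
$y^{3} = \left(\frac{27}{8}\right)^{3} = \frac{19683}{512}$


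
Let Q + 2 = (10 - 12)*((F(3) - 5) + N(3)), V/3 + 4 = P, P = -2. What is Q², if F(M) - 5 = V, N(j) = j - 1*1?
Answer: 900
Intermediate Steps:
N(j) = -1 + j (N(j) = j - 1 = -1 + j)
V = -18 (V = -12 + 3*(-2) = -12 - 6 = -18)
F(M) = -13 (F(M) = 5 - 18 = -13)
Q = 30 (Q = -2 + (10 - 12)*((-13 - 5) + (-1 + 3)) = -2 - 2*(-18 + 2) = -2 - 2*(-16) = -2 + 32 = 30)
Q² = 30² = 900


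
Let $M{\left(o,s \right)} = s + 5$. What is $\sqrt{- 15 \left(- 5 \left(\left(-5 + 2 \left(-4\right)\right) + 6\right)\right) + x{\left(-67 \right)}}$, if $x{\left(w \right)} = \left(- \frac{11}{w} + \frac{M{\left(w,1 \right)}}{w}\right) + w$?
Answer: $\frac{i \sqrt{2657153}}{67} \approx 24.33 i$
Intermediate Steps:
$M{\left(o,s \right)} = 5 + s$
$x{\left(w \right)} = w - \frac{5}{w}$ ($x{\left(w \right)} = \left(- \frac{11}{w} + \frac{5 + 1}{w}\right) + w = \left(- \frac{11}{w} + \frac{6}{w}\right) + w = - \frac{5}{w} + w = w - \frac{5}{w}$)
$\sqrt{- 15 \left(- 5 \left(\left(-5 + 2 \left(-4\right)\right) + 6\right)\right) + x{\left(-67 \right)}} = \sqrt{- 15 \left(- 5 \left(\left(-5 + 2 \left(-4\right)\right) + 6\right)\right) - \left(67 + \frac{5}{-67}\right)} = \sqrt{- 15 \left(- 5 \left(\left(-5 - 8\right) + 6\right)\right) - \frac{4484}{67}} = \sqrt{- 15 \left(- 5 \left(-13 + 6\right)\right) + \left(-67 + \frac{5}{67}\right)} = \sqrt{- 15 \left(\left(-5\right) \left(-7\right)\right) - \frac{4484}{67}} = \sqrt{\left(-15\right) 35 - \frac{4484}{67}} = \sqrt{-525 - \frac{4484}{67}} = \sqrt{- \frac{39659}{67}} = \frac{i \sqrt{2657153}}{67}$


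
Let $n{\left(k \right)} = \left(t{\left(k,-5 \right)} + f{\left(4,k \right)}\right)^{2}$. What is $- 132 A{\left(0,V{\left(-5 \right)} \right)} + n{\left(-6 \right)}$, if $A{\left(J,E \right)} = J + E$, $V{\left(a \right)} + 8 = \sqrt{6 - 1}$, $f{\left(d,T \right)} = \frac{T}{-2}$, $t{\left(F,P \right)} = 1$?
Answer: $1072 - 132 \sqrt{5} \approx 776.84$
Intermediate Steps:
$f{\left(d,T \right)} = - \frac{T}{2}$ ($f{\left(d,T \right)} = T \left(- \frac{1}{2}\right) = - \frac{T}{2}$)
$V{\left(a \right)} = -8 + \sqrt{5}$ ($V{\left(a \right)} = -8 + \sqrt{6 - 1} = -8 + \sqrt{5}$)
$n{\left(k \right)} = \left(1 - \frac{k}{2}\right)^{2}$
$A{\left(J,E \right)} = E + J$
$- 132 A{\left(0,V{\left(-5 \right)} \right)} + n{\left(-6 \right)} = - 132 \left(\left(-8 + \sqrt{5}\right) + 0\right) + \frac{\left(-2 - 6\right)^{2}}{4} = - 132 \left(-8 + \sqrt{5}\right) + \frac{\left(-8\right)^{2}}{4} = \left(1056 - 132 \sqrt{5}\right) + \frac{1}{4} \cdot 64 = \left(1056 - 132 \sqrt{5}\right) + 16 = 1072 - 132 \sqrt{5}$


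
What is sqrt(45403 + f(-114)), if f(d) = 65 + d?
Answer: sqrt(45354) ≈ 212.96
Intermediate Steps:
sqrt(45403 + f(-114)) = sqrt(45403 + (65 - 114)) = sqrt(45403 - 49) = sqrt(45354)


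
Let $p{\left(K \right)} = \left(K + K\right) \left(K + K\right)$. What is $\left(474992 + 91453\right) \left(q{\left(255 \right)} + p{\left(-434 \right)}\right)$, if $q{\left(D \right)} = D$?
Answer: $426917701155$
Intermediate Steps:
$p{\left(K \right)} = 4 K^{2}$ ($p{\left(K \right)} = 2 K 2 K = 4 K^{2}$)
$\left(474992 + 91453\right) \left(q{\left(255 \right)} + p{\left(-434 \right)}\right) = \left(474992 + 91453\right) \left(255 + 4 \left(-434\right)^{2}\right) = 566445 \left(255 + 4 \cdot 188356\right) = 566445 \left(255 + 753424\right) = 566445 \cdot 753679 = 426917701155$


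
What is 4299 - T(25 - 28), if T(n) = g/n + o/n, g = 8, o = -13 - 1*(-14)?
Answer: 4302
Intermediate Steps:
o = 1 (o = -13 + 14 = 1)
T(n) = 9/n (T(n) = 8/n + 1/n = 9/n)
4299 - T(25 - 28) = 4299 - 9/(25 - 28) = 4299 - 9/(-3) = 4299 - 9*(-1)/3 = 4299 - 1*(-3) = 4299 + 3 = 4302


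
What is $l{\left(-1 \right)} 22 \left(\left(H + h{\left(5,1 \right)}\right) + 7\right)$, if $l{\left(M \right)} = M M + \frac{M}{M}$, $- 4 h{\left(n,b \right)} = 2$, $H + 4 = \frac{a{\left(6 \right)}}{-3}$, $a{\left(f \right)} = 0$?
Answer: $110$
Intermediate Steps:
$H = -4$ ($H = -4 + \frac{0}{-3} = -4 + 0 \left(- \frac{1}{3}\right) = -4 + 0 = -4$)
$h{\left(n,b \right)} = - \frac{1}{2}$ ($h{\left(n,b \right)} = \left(- \frac{1}{4}\right) 2 = - \frac{1}{2}$)
$l{\left(M \right)} = 1 + M^{2}$ ($l{\left(M \right)} = M^{2} + 1 = 1 + M^{2}$)
$l{\left(-1 \right)} 22 \left(\left(H + h{\left(5,1 \right)}\right) + 7\right) = \left(1 + \left(-1\right)^{2}\right) 22 \left(\left(-4 - \frac{1}{2}\right) + 7\right) = \left(1 + 1\right) 22 \left(- \frac{9}{2} + 7\right) = 2 \cdot 22 \cdot \frac{5}{2} = 44 \cdot \frac{5}{2} = 110$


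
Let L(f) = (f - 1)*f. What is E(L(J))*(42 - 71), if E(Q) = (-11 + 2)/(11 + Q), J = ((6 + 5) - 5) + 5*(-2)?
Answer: 261/31 ≈ 8.4194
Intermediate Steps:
J = -4 (J = (11 - 5) - 10 = 6 - 10 = -4)
L(f) = f*(-1 + f) (L(f) = (-1 + f)*f = f*(-1 + f))
E(Q) = -9/(11 + Q)
E(L(J))*(42 - 71) = (-9/(11 - 4*(-1 - 4)))*(42 - 71) = -9/(11 - 4*(-5))*(-29) = -9/(11 + 20)*(-29) = -9/31*(-29) = 261/31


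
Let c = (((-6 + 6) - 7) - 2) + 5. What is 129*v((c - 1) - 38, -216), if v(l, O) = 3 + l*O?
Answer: 1198539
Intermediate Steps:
c = -4 (c = ((0 - 7) - 2) + 5 = (-7 - 2) + 5 = -9 + 5 = -4)
v(l, O) = 3 + O*l
129*v((c - 1) - 38, -216) = 129*(3 - 216*((-4 - 1) - 38)) = 129*(3 - 216*(-5 - 38)) = 129*(3 - 216*(-43)) = 129*(3 + 9288) = 129*9291 = 1198539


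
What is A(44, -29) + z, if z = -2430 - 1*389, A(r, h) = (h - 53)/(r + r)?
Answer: -124077/44 ≈ -2819.9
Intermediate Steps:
A(r, h) = (-53 + h)/(2*r) (A(r, h) = (-53 + h)/((2*r)) = (-53 + h)*(1/(2*r)) = (-53 + h)/(2*r))
z = -2819 (z = -2430 - 389 = -2819)
A(44, -29) + z = (1/2)*(-53 - 29)/44 - 2819 = (1/2)*(1/44)*(-82) - 2819 = -41/44 - 2819 = -124077/44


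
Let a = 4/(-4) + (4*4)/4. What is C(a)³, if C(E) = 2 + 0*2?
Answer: 8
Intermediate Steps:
a = 3 (a = 4*(-¼) + 16*(¼) = -1 + 4 = 3)
C(E) = 2 (C(E) = 2 + 0 = 2)
C(a)³ = 2³ = 8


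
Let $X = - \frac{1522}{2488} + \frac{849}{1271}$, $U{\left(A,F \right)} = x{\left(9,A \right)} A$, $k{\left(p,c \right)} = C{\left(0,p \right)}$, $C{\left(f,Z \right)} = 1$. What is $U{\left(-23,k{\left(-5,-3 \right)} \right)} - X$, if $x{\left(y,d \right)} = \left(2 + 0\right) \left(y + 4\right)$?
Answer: $- \frac{945601077}{1581124} \approx -598.06$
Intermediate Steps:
$x{\left(y,d \right)} = 8 + 2 y$ ($x{\left(y,d \right)} = 2 \left(4 + y\right) = 8 + 2 y$)
$k{\left(p,c \right)} = 1$
$U{\left(A,F \right)} = 26 A$ ($U{\left(A,F \right)} = \left(8 + 2 \cdot 9\right) A = \left(8 + 18\right) A = 26 A$)
$X = \frac{88925}{1581124}$ ($X = \left(-1522\right) \frac{1}{2488} + 849 \cdot \frac{1}{1271} = - \frac{761}{1244} + \frac{849}{1271} = \frac{88925}{1581124} \approx 0.056242$)
$U{\left(-23,k{\left(-5,-3 \right)} \right)} - X = 26 \left(-23\right) - \frac{88925}{1581124} = -598 - \frac{88925}{1581124} = - \frac{945601077}{1581124}$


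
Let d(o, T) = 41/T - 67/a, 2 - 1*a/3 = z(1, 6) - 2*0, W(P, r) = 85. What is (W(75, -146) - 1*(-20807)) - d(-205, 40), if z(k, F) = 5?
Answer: 7518071/360 ≈ 20884.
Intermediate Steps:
a = -9 (a = 6 - 3*(5 - 2*0) = 6 - 3*(5 + 0) = 6 - 3*5 = 6 - 15 = -9)
d(o, T) = 67/9 + 41/T (d(o, T) = 41/T - 67/(-9) = 41/T - 67*(-⅑) = 41/T + 67/9 = 67/9 + 41/T)
(W(75, -146) - 1*(-20807)) - d(-205, 40) = (85 - 1*(-20807)) - (67/9 + 41/40) = (85 + 20807) - (67/9 + 41*(1/40)) = 20892 - (67/9 + 41/40) = 20892 - 1*3049/360 = 20892 - 3049/360 = 7518071/360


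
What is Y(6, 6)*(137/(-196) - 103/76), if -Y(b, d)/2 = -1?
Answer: -3825/931 ≈ -4.1085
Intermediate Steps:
Y(b, d) = 2 (Y(b, d) = -2*(-1) = 2)
Y(6, 6)*(137/(-196) - 103/76) = 2*(137/(-196) - 103/76) = 2*(137*(-1/196) - 103*1/76) = 2*(-137/196 - 103/76) = 2*(-3825/1862) = -3825/931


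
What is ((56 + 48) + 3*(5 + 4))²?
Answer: 17161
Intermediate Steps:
((56 + 48) + 3*(5 + 4))² = (104 + 3*9)² = (104 + 27)² = 131² = 17161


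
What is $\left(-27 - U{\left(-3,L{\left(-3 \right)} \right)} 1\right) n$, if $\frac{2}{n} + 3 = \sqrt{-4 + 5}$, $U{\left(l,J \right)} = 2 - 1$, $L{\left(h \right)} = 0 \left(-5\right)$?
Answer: $28$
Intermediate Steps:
$L{\left(h \right)} = 0$
$U{\left(l,J \right)} = 1$ ($U{\left(l,J \right)} = 2 - 1 = 1$)
$n = -1$ ($n = \frac{2}{-3 + \sqrt{-4 + 5}} = \frac{2}{-3 + \sqrt{1}} = \frac{2}{-3 + 1} = \frac{2}{-2} = 2 \left(- \frac{1}{2}\right) = -1$)
$\left(-27 - U{\left(-3,L{\left(-3 \right)} \right)} 1\right) n = \left(-27 - 1 \cdot 1\right) \left(-1\right) = \left(-27 - 1\right) \left(-1\right) = \left(-28\right) \left(-1\right) = 28$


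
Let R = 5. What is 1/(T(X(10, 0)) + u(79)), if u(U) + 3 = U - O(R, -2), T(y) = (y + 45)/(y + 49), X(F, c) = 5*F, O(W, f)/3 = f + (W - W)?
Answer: 99/8213 ≈ 0.012054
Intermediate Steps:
O(W, f) = 3*f (O(W, f) = 3*(f + (W - W)) = 3*(f + 0) = 3*f)
T(y) = (45 + y)/(49 + y)
u(U) = 3 + U (u(U) = -3 + (U - 3*(-2)) = -3 + (U - 1*(-6)) = -3 + (U + 6) = -3 + (6 + U) = 3 + U)
1/(T(X(10, 0)) + u(79)) = 1/((45 + 5*10)/(49 + 5*10) + (3 + 79)) = 1/((45 + 50)/(49 + 50) + 82) = 1/(95/99 + 82) = 1/(8213/99) = 99/8213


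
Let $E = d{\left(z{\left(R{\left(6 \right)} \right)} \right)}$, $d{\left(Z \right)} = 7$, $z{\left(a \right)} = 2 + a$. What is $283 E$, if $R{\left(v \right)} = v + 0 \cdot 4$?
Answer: $1981$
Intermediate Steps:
$R{\left(v \right)} = v$ ($R{\left(v \right)} = v + 0 = v$)
$E = 7$
$283 E = 283 \cdot 7 = 1981$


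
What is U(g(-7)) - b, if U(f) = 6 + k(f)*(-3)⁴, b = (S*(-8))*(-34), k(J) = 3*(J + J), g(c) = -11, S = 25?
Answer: -12140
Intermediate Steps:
k(J) = 6*J (k(J) = 3*(2*J) = 6*J)
b = 6800 (b = (25*(-8))*(-34) = -200*(-34) = 6800)
U(f) = 6 + 486*f (U(f) = 6 + (6*f)*(-3)⁴ = 6 + (6*f)*81 = 6 + 486*f)
U(g(-7)) - b = (6 + 486*(-11)) - 1*6800 = (6 - 5346) - 6800 = -5340 - 6800 = -12140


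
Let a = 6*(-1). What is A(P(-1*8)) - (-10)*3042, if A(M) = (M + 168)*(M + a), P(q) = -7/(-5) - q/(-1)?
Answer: 709659/25 ≈ 28386.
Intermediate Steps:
P(q) = 7/5 + q (P(q) = -7*(-⅕) - q*(-1) = 7/5 + q)
a = -6
A(M) = (-6 + M)*(168 + M) (A(M) = (M + 168)*(M - 6) = (168 + M)*(-6 + M) = (-6 + M)*(168 + M))
A(P(-1*8)) - (-10)*3042 = (-1008 + (7/5 - 1*8)² + 162*(7/5 - 1*8)) - (-10)*3042 = (-1008 + (7/5 - 8)² + 162*(7/5 - 8)) - 1*(-30420) = (-1008 + (-33/5)² + 162*(-33/5)) + 30420 = (-1008 + 1089/25 - 5346/5) + 30420 = -50841/25 + 30420 = 709659/25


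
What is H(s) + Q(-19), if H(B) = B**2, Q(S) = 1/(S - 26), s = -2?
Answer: 179/45 ≈ 3.9778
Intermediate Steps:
Q(S) = 1/(-26 + S)
H(s) + Q(-19) = (-2)**2 + 1/(-26 - 19) = 4 + 1/(-45) = 4 - 1/45 = 179/45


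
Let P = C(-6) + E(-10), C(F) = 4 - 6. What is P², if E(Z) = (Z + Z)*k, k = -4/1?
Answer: 6084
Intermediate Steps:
k = -4 (k = -4*1 = -4)
E(Z) = -8*Z (E(Z) = (Z + Z)*(-4) = (2*Z)*(-4) = -8*Z)
C(F) = -2
P = 78 (P = -2 - 8*(-10) = -2 + 80 = 78)
P² = 78² = 6084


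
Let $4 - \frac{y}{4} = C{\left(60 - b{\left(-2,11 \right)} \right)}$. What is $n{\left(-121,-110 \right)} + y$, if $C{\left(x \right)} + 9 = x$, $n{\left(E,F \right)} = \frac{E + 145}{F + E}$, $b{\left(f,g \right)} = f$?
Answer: $- \frac{15100}{77} \approx -196.1$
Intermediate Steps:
$n{\left(E,F \right)} = \frac{145 + E}{E + F}$
$C{\left(x \right)} = -9 + x$
$y = -196$ ($y = 16 - 4 \left(-9 + \left(60 - -2\right)\right) = 16 - 4 \left(-9 + \left(60 + 2\right)\right) = 16 - 4 \left(-9 + 62\right) = 16 - 212 = -196$)
$n{\left(-121,-110 \right)} + y = \frac{145 - 121}{-121 - 110} - 196 = \frac{1}{-231} \cdot 24 - 196 = \left(- \frac{1}{231}\right) 24 - 196 = - \frac{8}{77} - 196 = - \frac{15100}{77}$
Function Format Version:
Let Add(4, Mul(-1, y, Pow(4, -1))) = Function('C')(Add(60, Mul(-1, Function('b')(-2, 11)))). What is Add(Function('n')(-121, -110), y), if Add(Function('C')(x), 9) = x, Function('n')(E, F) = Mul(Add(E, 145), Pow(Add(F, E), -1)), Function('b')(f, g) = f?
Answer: Rational(-15100, 77) ≈ -196.10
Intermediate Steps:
Function('n')(E, F) = Mul(Pow(Add(E, F), -1), Add(145, E)) (Function('n')(E, F) = Mul(Add(145, E), Pow(Add(E, F), -1)) = Mul(Pow(Add(E, F), -1), Add(145, E)))
Function('C')(x) = Add(-9, x)
y = -196 (y = Add(16, Mul(-4, Add(-9, Add(60, Mul(-1, -2))))) = Add(16, Mul(-4, Add(-9, Add(60, 2)))) = Add(16, Mul(-4, Add(-9, 62))) = Add(16, Mul(-4, 53)) = Add(16, -212) = -196)
Add(Function('n')(-121, -110), y) = Add(Mul(Pow(Add(-121, -110), -1), Add(145, -121)), -196) = Add(Mul(Pow(-231, -1), 24), -196) = Add(Mul(Rational(-1, 231), 24), -196) = Add(Rational(-8, 77), -196) = Rational(-15100, 77)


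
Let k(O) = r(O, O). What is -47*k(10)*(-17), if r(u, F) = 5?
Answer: 3995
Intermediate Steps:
k(O) = 5
-47*k(10)*(-17) = -47*5*(-17) = -235*(-17) = 3995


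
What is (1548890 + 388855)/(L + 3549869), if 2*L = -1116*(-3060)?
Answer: 1937745/5257349 ≈ 0.36858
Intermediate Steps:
L = 1707480 (L = (-1116*(-3060))/2 = (1/2)*3414960 = 1707480)
(1548890 + 388855)/(L + 3549869) = (1548890 + 388855)/(1707480 + 3549869) = 1937745/5257349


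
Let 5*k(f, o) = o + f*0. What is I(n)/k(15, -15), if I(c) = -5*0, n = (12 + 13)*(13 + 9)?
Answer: 0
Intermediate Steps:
k(f, o) = o/5 (k(f, o) = (o + f*0)/5 = (o + 0)/5 = o/5)
n = 550 (n = 25*22 = 550)
I(c) = 0
I(n)/k(15, -15) = 0/(((⅕)*(-15))) = 0/(-3) = 0*(-⅓) = 0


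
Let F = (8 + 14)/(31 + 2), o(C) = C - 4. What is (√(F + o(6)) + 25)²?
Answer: 1883/3 + 100*√6/3 ≈ 709.32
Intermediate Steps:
o(C) = -4 + C
F = ⅔ (F = 22/33 = 22*(1/33) = ⅔ ≈ 0.66667)
(√(F + o(6)) + 25)² = (√(⅔ + (-4 + 6)) + 25)² = (√(⅔ + 2) + 25)² = (√(8/3) + 25)² = (2*√6/3 + 25)² = (25 + 2*√6/3)²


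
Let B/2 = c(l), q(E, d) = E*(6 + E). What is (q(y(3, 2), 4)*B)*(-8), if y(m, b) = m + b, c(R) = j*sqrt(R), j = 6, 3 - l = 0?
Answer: -5280*sqrt(3) ≈ -9145.2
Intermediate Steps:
l = 3 (l = 3 - 1*0 = 3 + 0 = 3)
c(R) = 6*sqrt(R)
y(m, b) = b + m
B = 12*sqrt(3) (B = 2*(6*sqrt(3)) = 12*sqrt(3) ≈ 20.785)
(q(y(3, 2), 4)*B)*(-8) = (((2 + 3)*(6 + (2 + 3)))*(12*sqrt(3)))*(-8) = ((5*(6 + 5))*(12*sqrt(3)))*(-8) = ((5*11)*(12*sqrt(3)))*(-8) = (55*(12*sqrt(3)))*(-8) = (660*sqrt(3))*(-8) = -5280*sqrt(3)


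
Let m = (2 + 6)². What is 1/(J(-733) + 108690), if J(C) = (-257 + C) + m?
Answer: 1/107764 ≈ 9.2795e-6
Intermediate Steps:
m = 64 (m = 8² = 64)
J(C) = -193 + C (J(C) = (-257 + C) + 64 = -193 + C)
1/(J(-733) + 108690) = 1/((-193 - 733) + 108690) = 1/(-926 + 108690) = 1/107764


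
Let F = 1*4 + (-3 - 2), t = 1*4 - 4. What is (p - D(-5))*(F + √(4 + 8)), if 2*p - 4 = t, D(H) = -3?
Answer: -5 + 10*√3 ≈ 12.321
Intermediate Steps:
t = 0 (t = 4 - 4 = 0)
p = 2 (p = 2 + (½)*0 = 2 + 0 = 2)
F = -1 (F = 4 - 5 = -1)
(p - D(-5))*(F + √(4 + 8)) = (2 - 1*(-3))*(-1 + √(4 + 8)) = (2 + 3)*(-1 + √12) = 5*(-1 + 2*√3) = -5 + 10*√3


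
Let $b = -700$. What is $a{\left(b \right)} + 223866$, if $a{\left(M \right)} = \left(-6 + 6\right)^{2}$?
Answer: $223866$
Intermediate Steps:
$a{\left(M \right)} = 0$ ($a{\left(M \right)} = 0^{2} = 0$)
$a{\left(b \right)} + 223866 = 0 + 223866 = 223866$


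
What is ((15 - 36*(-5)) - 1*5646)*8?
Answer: -43608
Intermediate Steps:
((15 - 36*(-5)) - 1*5646)*8 = ((15 + 180) - 5646)*8 = (195 - 5646)*8 = -5451*8 = -43608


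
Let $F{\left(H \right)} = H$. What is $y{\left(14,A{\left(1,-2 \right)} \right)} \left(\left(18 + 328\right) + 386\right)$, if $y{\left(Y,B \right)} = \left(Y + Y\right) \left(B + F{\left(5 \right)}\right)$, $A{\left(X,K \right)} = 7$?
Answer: $245952$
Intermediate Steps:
$y{\left(Y,B \right)} = 2 Y \left(5 + B\right)$ ($y{\left(Y,B \right)} = \left(Y + Y\right) \left(B + 5\right) = 2 Y \left(5 + B\right)$)
$y{\left(14,A{\left(1,-2 \right)} \right)} \left(\left(18 + 328\right) + 386\right) = 2 \cdot 14 \left(5 + 7\right) \left(\left(18 + 328\right) + 386\right) = 2 \cdot 14 \cdot 12 \left(346 + 386\right) = 336 \cdot 732 = 245952$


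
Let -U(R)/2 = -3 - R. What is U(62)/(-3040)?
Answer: -13/304 ≈ -0.042763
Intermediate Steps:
U(R) = 6 + 2*R (U(R) = -2*(-3 - R) = 6 + 2*R)
U(62)/(-3040) = (6 + 2*62)/(-3040) = (6 + 124)*(-1/3040) = 130*(-1/3040) = -13/304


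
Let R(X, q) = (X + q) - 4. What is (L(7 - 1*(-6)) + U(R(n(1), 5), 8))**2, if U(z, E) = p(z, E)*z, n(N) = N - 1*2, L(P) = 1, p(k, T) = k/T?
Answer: 1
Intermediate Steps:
n(N) = -2 + N (n(N) = N - 2 = -2 + N)
R(X, q) = -4 + X + q
U(z, E) = z**2/E (U(z, E) = (z/E)*z = z**2/E)
(L(7 - 1*(-6)) + U(R(n(1), 5), 8))**2 = (1 + (-4 + (-2 + 1) + 5)**2/8)**2 = (1 + (-4 - 1 + 5)**2/8)**2 = (1 + (1/8)*0**2)**2 = (1 + (1/8)*0)**2 = (1 + 0)**2 = 1**2 = 1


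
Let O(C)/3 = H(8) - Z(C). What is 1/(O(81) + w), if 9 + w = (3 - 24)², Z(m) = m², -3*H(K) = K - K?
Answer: -1/19251 ≈ -5.1945e-5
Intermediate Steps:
H(K) = 0 (H(K) = -(K - K)/3 = -⅓*0 = 0)
O(C) = -3*C² (O(C) = 3*(0 - C²) = 3*(-C²) = -3*C²)
w = 432 (w = -9 + (3 - 24)² = -9 + (-21)² = -9 + 441 = 432)
1/(O(81) + w) = 1/(-3*81² + 432) = 1/(-3*6561 + 432) = 1/(-19683 + 432) = 1/(-19251) = -1/19251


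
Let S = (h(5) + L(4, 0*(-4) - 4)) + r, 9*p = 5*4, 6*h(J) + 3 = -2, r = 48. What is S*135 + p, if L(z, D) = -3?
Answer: 107365/18 ≈ 5964.7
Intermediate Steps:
h(J) = -5/6 (h(J) = -1/2 + (1/6)*(-2) = -1/2 - 1/3 = -5/6)
p = 20/9 (p = (5*4)/9 = (1/9)*20 = 20/9 ≈ 2.2222)
S = 265/6 (S = (-5/6 - 3) + 48 = -23/6 + 48 = 265/6 ≈ 44.167)
S*135 + p = (265/6)*135 + 20/9 = 11925/2 + 20/9 = 107365/18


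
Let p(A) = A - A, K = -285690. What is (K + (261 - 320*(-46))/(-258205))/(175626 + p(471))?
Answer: -73766601431/45347511330 ≈ -1.6267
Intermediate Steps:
p(A) = 0
(K + (261 - 320*(-46))/(-258205))/(175626 + p(471)) = (-285690 + (261 - 320*(-46))/(-258205))/(175626 + 0) = (-285690 + (261 + 14720)*(-1/258205))/175626 = (-285690 + 14981*(-1/258205))*(1/175626) = (-285690 - 14981/258205)*(1/175626) = -73766601431/258205*1/175626 = -73766601431/45347511330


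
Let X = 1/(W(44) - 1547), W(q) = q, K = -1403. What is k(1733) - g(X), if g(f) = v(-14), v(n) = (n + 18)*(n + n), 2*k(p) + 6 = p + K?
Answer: 274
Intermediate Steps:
k(p) = -1409/2 + p/2 (k(p) = -3 + (p - 1403)/2 = -3 + (-1403 + p)/2 = -3 + (-1403/2 + p/2) = -1409/2 + p/2)
v(n) = 2*n*(18 + n) (v(n) = (18 + n)*(2*n) = 2*n*(18 + n))
X = -1/1503 (X = 1/(44 - 1547) = 1/(-1503) = -1/1503 ≈ -0.00066534)
g(f) = -112 (g(f) = 2*(-14)*(18 - 14) = 2*(-14)*4 = -112)
k(1733) - g(X) = (-1409/2 + (1/2)*1733) - 1*(-112) = (-1409/2 + 1733/2) + 112 = 162 + 112 = 274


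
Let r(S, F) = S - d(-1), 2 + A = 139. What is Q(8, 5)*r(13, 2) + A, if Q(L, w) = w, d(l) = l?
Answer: 207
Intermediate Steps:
A = 137 (A = -2 + 139 = 137)
r(S, F) = 1 + S (r(S, F) = S - 1*(-1) = S + 1 = 1 + S)
Q(8, 5)*r(13, 2) + A = 5*(1 + 13) + 137 = 5*14 + 137 = 70 + 137 = 207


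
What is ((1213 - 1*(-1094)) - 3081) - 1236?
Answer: -2010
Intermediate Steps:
((1213 - 1*(-1094)) - 3081) - 1236 = ((1213 + 1094) - 3081) - 1236 = (2307 - 3081) - 1236 = -774 - 1236 = -2010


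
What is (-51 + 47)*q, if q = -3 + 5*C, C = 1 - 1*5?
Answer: 92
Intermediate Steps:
C = -4 (C = 1 - 5 = -4)
q = -23 (q = -3 + 5*(-4) = -3 - 20 = -23)
(-51 + 47)*q = (-51 + 47)*(-23) = -4*(-23) = 92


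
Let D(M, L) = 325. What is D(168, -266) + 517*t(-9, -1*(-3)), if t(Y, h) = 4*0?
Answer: 325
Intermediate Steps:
t(Y, h) = 0
D(168, -266) + 517*t(-9, -1*(-3)) = 325 + 517*0 = 325 + 0 = 325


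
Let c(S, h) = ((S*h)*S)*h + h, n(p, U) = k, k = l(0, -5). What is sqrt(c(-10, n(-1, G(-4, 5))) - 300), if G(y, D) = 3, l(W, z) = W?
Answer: 10*I*sqrt(3) ≈ 17.32*I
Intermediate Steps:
k = 0
n(p, U) = 0
c(S, h) = h + S**2*h**2 (c(S, h) = (h*S**2)*h + h = S**2*h**2 + h = h + S**2*h**2)
sqrt(c(-10, n(-1, G(-4, 5))) - 300) = sqrt(0*(1 + 0*(-10)**2) - 300) = sqrt(0*(1 + 0*100) - 300) = sqrt(0*(1 + 0) - 300) = sqrt(0*1 - 300) = sqrt(0 - 300) = sqrt(-300) = 10*I*sqrt(3)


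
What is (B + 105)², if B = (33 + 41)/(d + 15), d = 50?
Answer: 47596201/4225 ≈ 11265.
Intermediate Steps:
B = 74/65 (B = (33 + 41)/(50 + 15) = 74/65 ≈ 1.1385)
(B + 105)² = (74/65 + 105)² = (6899/65)² = 47596201/4225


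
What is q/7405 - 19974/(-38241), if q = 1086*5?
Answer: 23703740/18878307 ≈ 1.2556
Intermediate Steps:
q = 5430
q/7405 - 19974/(-38241) = 5430/7405 - 19974/(-38241) = 5430*(1/7405) - 19974*(-1/38241) = 1086/1481 + 6658/12747 = 23703740/18878307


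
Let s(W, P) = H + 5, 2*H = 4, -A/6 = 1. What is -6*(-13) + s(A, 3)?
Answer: 85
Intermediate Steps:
A = -6 (A = -6*1 = -6)
H = 2 (H = (½)*4 = 2)
s(W, P) = 7 (s(W, P) = 2 + 5 = 7)
-6*(-13) + s(A, 3) = -6*(-13) + 7 = 78 + 7 = 85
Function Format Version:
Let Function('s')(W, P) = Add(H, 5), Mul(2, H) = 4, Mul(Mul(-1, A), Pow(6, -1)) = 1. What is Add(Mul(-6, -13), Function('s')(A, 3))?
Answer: 85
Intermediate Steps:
A = -6 (A = Mul(-6, 1) = -6)
H = 2 (H = Mul(Rational(1, 2), 4) = 2)
Function('s')(W, P) = 7 (Function('s')(W, P) = Add(2, 5) = 7)
Add(Mul(-6, -13), Function('s')(A, 3)) = Add(Mul(-6, -13), 7) = Add(78, 7) = 85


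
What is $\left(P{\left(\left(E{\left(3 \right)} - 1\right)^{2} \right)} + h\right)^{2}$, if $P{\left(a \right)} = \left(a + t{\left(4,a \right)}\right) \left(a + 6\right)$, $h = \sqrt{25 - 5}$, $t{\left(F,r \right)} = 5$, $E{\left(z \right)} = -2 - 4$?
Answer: $8820920 + 11880 \sqrt{5} \approx 8.8475 \cdot 10^{6}$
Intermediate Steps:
$E{\left(z \right)} = -6$
$h = 2 \sqrt{5}$ ($h = \sqrt{20} = 2 \sqrt{5} \approx 4.4721$)
$P{\left(a \right)} = \left(5 + a\right) \left(6 + a\right)$ ($P{\left(a \right)} = \left(a + 5\right) \left(a + 6\right) = \left(5 + a\right) \left(6 + a\right)$)
$\left(P{\left(\left(E{\left(3 \right)} - 1\right)^{2} \right)} + h\right)^{2} = \left(\left(30 + \left(\left(-6 - 1\right)^{2}\right)^{2} + 11 \left(-6 - 1\right)^{2}\right) + 2 \sqrt{5}\right)^{2} = \left(\left(30 + \left(\left(-7\right)^{2}\right)^{2} + 11 \left(-7\right)^{2}\right) + 2 \sqrt{5}\right)^{2} = \left(\left(30 + 49^{2} + 11 \cdot 49\right) + 2 \sqrt{5}\right)^{2} = \left(\left(30 + 2401 + 539\right) + 2 \sqrt{5}\right)^{2} = \left(2970 + 2 \sqrt{5}\right)^{2}$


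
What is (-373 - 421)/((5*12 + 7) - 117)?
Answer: 397/25 ≈ 15.880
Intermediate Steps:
(-373 - 421)/((5*12 + 7) - 117) = -794/((60 + 7) - 117) = -794/(67 - 117) = -794/(-50) = -794*(-1/50) = 397/25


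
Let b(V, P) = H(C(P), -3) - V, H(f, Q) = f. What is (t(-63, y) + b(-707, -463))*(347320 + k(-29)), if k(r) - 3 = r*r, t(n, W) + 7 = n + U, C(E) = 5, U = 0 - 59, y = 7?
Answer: 202979612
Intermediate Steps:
U = -59
t(n, W) = -66 + n (t(n, W) = -7 + (n - 59) = -7 + (-59 + n) = -66 + n)
k(r) = 3 + r**2 (k(r) = 3 + r*r = 3 + r**2)
b(V, P) = 5 - V
(t(-63, y) + b(-707, -463))*(347320 + k(-29)) = ((-66 - 63) + (5 - 1*(-707)))*(347320 + (3 + (-29)**2)) = (-129 + (5 + 707))*(347320 + (3 + 841)) = (-129 + 712)*(347320 + 844) = 583*348164 = 202979612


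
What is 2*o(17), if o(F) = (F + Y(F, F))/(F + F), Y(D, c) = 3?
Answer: 20/17 ≈ 1.1765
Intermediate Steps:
o(F) = (3 + F)/(2*F) (o(F) = (F + 3)/(F + F) = (3 + F)/((2*F)) = (3 + F)*(1/(2*F)) = (3 + F)/(2*F))
2*o(17) = 2*((½)*(3 + 17)/17) = 2*((½)*(1/17)*20) = 2*(10/17) = 20/17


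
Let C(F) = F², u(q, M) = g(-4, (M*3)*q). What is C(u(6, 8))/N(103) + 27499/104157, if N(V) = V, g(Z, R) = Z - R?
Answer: 2284287325/10728171 ≈ 212.92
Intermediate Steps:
u(q, M) = -4 - 3*M*q (u(q, M) = -4 - M*3*q = -4 - 3*M*q)
C(u(6, 8))/N(103) + 27499/104157 = (-4 - 3*8*6)²/103 + 27499/104157 = (-4 - 144)²*(1/103) + 27499*(1/104157) = (-148)²*(1/103) + 27499/104157 = 21904*(1/103) + 27499/104157 = 21904/103 + 27499/104157 = 2284287325/10728171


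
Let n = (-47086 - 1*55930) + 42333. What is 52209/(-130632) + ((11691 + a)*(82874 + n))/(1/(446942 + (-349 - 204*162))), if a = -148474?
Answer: -54658800118515621843/43544 ≈ -1.2553e+15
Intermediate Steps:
n = -60683 (n = (-47086 - 55930) + 42333 = -103016 + 42333 = -60683)
52209/(-130632) + ((11691 + a)*(82874 + n))/(1/(446942 + (-349 - 204*162))) = 52209/(-130632) + ((11691 - 148474)*(82874 - 60683))/(1/(446942 + (-349 - 204*162))) = 52209*(-1/130632) + (-136783*22191)/(1/(446942 + (-349 - 33048))) = -17403/43544 - 3035351553/(1/(446942 - 33397)) = -17403/43544 - 3035351553/(1/413545) = -17403/43544 - 3035351553/1/413545 = -17403/43544 - 3035351553*413545 = -17403/43544 - 1255254457985385 = -54658800118515621843/43544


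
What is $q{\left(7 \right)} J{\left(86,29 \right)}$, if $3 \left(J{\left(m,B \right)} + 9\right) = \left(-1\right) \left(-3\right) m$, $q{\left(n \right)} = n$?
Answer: $539$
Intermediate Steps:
$J{\left(m,B \right)} = -9 + m$ ($J{\left(m,B \right)} = -9 + \frac{\left(-1\right) \left(-3\right) m}{3} = -9 + \frac{3 m}{3} = -9 + m$)
$q{\left(7 \right)} J{\left(86,29 \right)} = 7 \left(-9 + 86\right) = 7 \cdot 77 = 539$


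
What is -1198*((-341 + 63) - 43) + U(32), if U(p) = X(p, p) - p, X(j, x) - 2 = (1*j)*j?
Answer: 385552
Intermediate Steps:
X(j, x) = 2 + j² (X(j, x) = 2 + (1*j)*j = 2 + j*j = 2 + j²)
U(p) = 2 + p² - p (U(p) = (2 + p²) - p = 2 + p² - p)
-1198*((-341 + 63) - 43) + U(32) = -1198*((-341 + 63) - 43) + (2 + 32² - 1*32) = -1198*(-278 - 43) + (2 + 1024 - 32) = -1198*(-321) + 994 = 384558 + 994 = 385552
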